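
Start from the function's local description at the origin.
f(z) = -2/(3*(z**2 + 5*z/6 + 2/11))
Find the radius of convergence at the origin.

Denominator factor (z**2 + 5*z/6 + 2/11): discriminant -13/396, complex-conjugate roots (-5/12) + ((1/132)*sqrt(143))*i and (-5/12) - ((1/132)*sqrt(143))*i; poles of order 1, moduli (1/11)*sqrt(22) and (1/11)*sqrt(22).
The radius of convergence is the smallest modulus among the singular points: (1/11)*sqrt(22).

The radius of convergence is (1/11)*sqrt(22).


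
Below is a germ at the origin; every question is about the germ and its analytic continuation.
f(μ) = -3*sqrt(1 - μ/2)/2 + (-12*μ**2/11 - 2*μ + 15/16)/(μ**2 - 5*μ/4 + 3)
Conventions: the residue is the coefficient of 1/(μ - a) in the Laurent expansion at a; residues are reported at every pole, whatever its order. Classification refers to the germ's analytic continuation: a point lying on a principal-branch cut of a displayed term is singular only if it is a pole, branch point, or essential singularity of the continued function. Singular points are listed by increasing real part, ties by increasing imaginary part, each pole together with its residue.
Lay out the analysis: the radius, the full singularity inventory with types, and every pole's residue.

Radius of convergence at 0: sqrt(3).
At (5/8) - ((1/8)*sqrt(167))*i: a pole of order 1; residue (-37/22) + ((371/7348)*sqrt(167))*i.
At (5/8) + ((1/8)*sqrt(167))*i: a pole of order 1; residue (-37/22) - ((371/7348)*sqrt(167))*i.
At 2: an algebraic (square-root) branch point.

Denominator factor (μ**2 - 5*μ/4 + 3): discriminant -167/16, complex-conjugate roots (5/8) + ((1/8)*sqrt(167))*i and (5/8) - ((1/8)*sqrt(167))*i; poles of order 1, moduli sqrt(3) and sqrt(3).
Branch term (-3/2)*sqrt(1 - μ/(2)): its argument vanishes at μ = 2, a square-root branch point, modulus 2.
The radius of convergence is the smallest modulus among the singular points: sqrt(3).
The branch term is analytic at (5/8) - ((1/8)*sqrt(167))*i and contributes nothing to the residue; only the rational part matters.
The factor μ**2 - 5*μ/4 + 3 splits as (μ - a)(μ - a') with a = (5/8) - ((1/8)*sqrt(167))*i, a' = (5/8) + ((1/8)*sqrt(167))*i. At the order-1 pole a set g(μ) = (μ - a)*(rational part) = [-12*μ**2/11 - 2*μ + 15/16] / (μ - a').
Simple pole: residue = g(a) at a = (5/8) - ((1/8)*sqrt(167))*i, which is (-37/22) + ((371/7348)*sqrt(167))*i.
The branch term is analytic at (5/8) + ((1/8)*sqrt(167))*i and contributes nothing to the residue; only the rational part matters.
The factor μ**2 - 5*μ/4 + 3 splits as (μ - a)(μ - a') with a = (5/8) + ((1/8)*sqrt(167))*i, a' = (5/8) - ((1/8)*sqrt(167))*i. At the order-1 pole a set g(μ) = (μ - a)*(rational part) = [-12*μ**2/11 - 2*μ + 15/16] / (μ - a').
Simple pole: residue = g(a) at a = (5/8) + ((1/8)*sqrt(167))*i, which is (-37/22) - ((371/7348)*sqrt(167))*i.
List the singular points by increasing real part (a conjugate pair: the negative imaginary part first).


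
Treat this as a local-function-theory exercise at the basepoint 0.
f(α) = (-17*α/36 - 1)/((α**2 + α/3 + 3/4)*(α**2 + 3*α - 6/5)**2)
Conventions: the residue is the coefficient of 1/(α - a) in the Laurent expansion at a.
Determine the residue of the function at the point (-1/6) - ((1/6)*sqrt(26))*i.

The residue is (-26022550/510359547) + ((24655075/6634674111)*sqrt(26))*i.

The factor α**2 + α/3 + 3/4 splits as (α - a)(α - a') with a = (-1/6) - ((1/6)*sqrt(26))*i, a' = (-1/6) + ((1/6)*sqrt(26))*i. At the order-1 pole a set g(α) = (α - a)*f(α) = [(-17*α/36 - 1)/(α**2 + 3*α - 6/5)**2] / (α - a').
Simple pole: residue = g(a) at a = (-1/6) - ((1/6)*sqrt(26))*i, which is (-26022550/510359547) + ((24655075/6634674111)*sqrt(26))*i.


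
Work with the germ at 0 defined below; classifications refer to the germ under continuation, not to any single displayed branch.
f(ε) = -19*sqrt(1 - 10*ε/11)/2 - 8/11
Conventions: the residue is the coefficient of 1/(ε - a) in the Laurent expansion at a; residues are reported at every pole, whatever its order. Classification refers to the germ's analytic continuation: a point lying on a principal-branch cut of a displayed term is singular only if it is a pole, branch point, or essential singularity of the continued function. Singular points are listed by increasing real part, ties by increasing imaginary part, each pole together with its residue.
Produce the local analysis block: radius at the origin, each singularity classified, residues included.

Branch term (-19/2)*sqrt(1 - ε/(11/10)): its argument vanishes at ε = 11/10, a square-root branch point, modulus 11/10.
The radius of convergence is the smallest modulus among the singular points: 11/10.

Radius of convergence at 0: 11/10.
At 11/10: an algebraic (square-root) branch point.


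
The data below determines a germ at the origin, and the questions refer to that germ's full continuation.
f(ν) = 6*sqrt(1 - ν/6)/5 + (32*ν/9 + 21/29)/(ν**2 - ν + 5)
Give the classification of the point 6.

The point is an algebraic (square-root) branch point.

The term (6/5)*sqrt(1 - ν/(6)) has argument 1 - 6/(6) = 0 at 6: a square-root (algebraic, two-sheeted) branch point; the remaining terms are analytic or single-valued there.


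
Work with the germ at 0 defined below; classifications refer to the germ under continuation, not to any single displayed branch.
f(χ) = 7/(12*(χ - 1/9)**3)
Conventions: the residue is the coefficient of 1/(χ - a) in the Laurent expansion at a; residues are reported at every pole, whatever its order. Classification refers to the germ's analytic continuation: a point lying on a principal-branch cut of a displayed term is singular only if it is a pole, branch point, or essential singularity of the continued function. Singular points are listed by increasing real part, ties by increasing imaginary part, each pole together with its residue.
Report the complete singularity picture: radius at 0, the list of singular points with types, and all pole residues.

Denominator factor (χ - 1/9)^3: pole of order 3 at 1/9, modulus 1/9.
The radius of convergence is the smallest modulus among the singular points: 1/9.
At the order-3 pole 1/9 set g(χ) = (χ - (1/9))^3*f(χ) = 7/12.
Order-3 pole: residue = g''(a)/2; g''(1/9) = 0, so the residue is 0.

Radius of convergence at 0: 1/9.
At 1/9: a pole of order 3; residue 0.


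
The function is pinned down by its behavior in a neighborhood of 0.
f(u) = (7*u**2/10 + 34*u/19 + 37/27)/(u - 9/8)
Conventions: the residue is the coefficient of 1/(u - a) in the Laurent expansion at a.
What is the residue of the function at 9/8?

At the order-1 pole 9/8 set g(u) = (u - (9/8))*f(u) = 7*u**2/10 + 34*u/19 + 37/27.
Simple pole: residue = g(a) at a = 9/8, which is 1401751/328320.

The residue is 1401751/328320.


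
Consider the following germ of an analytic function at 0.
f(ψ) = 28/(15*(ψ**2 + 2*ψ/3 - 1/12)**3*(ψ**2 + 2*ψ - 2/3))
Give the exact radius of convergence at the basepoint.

Denominator factor (ψ**2 + 2*ψ/3 - 1/12)^3: discriminant 7/9, real irrational roots -1/3 + (1/6)*sqrt(7) and -1/3 - (1/6)*sqrt(7); poles of order 3, moduli -1/3 + (1/6)*sqrt(7) and 1/3 + (1/6)*sqrt(7).
Denominator factor (ψ**2 + 2*ψ - 2/3): discriminant 20/3, real irrational roots -1 + (1/3)*sqrt(15) and -1 - (1/3)*sqrt(15); poles of order 1, moduli -1 + (1/3)*sqrt(15) and 1 + (1/3)*sqrt(15).
The radius of convergence is the smallest modulus among the singular points: -1/3 + (1/6)*sqrt(7).

The radius of convergence is -1/3 + (1/6)*sqrt(7).


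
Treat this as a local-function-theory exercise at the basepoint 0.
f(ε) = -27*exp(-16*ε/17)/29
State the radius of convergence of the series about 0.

The radius of convergence is infinite.

The factor exp(-16*ε/17) is entire and contributes no finite singular point.
The polynomial part has no poles.
No finite singular points: the Taylor series at 0 converges everywhere.


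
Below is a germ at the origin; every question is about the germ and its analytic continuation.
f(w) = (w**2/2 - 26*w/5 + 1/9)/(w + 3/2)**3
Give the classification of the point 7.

Denominator factors: w + 3/2 = 17/2 at w = 7 — none vanishes.
So the germ continues analytically to 7.

The point is a regular point.


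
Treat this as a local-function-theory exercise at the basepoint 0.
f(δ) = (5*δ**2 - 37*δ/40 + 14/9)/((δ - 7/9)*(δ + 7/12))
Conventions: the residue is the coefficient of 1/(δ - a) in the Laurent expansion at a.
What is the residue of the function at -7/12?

The residue is -781/280.

At the order-1 pole -7/12 set g(δ) = (δ - (-7/12))*f(δ) = (5*δ**2 - 37*δ/40 + 14/9)/(δ - 7/9).
Simple pole: residue = g(a) at a = -7/12, which is -781/280.


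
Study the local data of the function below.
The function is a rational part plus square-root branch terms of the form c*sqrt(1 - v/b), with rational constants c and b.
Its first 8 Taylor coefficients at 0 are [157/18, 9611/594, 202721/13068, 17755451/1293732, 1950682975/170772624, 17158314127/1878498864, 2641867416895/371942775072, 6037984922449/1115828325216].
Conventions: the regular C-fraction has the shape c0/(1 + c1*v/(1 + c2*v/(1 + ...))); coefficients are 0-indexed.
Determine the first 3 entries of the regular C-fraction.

Taylor coefficients (read off): a_0 = 157/18, a_1 = 9611/594, a_2 = 202721/13068.
c0 = a_0 = 157/18. Peel one level at a time: if S = 1 + c*v/S' with S'(0) = 1, then c is the v-coefficient of S and S' = c*v/(S - 1).
S_1 = c0/f = 1 + (-9611/5181)*v + (8114641/4880502)*v^2 + ...; c1 = -9611/5181.
S_2 = c1*v/(S_1 - 1) = 1 + (8114641/9053562)*v + ...; c2 = 8114641/9053562.

The regular C-fraction coefficients are [157/18, -9611/5181, 8114641/9053562].


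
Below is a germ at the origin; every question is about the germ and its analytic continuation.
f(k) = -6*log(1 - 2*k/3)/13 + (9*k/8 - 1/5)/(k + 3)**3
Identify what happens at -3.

The point is a pole of order 3.

The denominator factor k + 3 vanishes at -3 and appears to the power 3; the numerator there equals -143/40, nonzero, and no other factor vanishes.
The branch terms are analytic at this point.
Hence a pole whose order is the multiplicity, 3.


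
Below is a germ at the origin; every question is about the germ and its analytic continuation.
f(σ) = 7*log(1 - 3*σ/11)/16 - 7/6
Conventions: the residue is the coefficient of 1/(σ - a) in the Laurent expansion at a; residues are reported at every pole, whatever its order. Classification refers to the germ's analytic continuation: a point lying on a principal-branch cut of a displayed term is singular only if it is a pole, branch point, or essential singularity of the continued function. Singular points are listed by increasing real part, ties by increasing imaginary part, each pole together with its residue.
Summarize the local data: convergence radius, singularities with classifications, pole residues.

Radius of convergence at 0: 11/3.
At 11/3: a logarithmic branch point.

Branch term (7/16)*log(1 - σ/(11/3)): its argument vanishes at σ = 11/3, a logarithmic branch point, modulus 11/3.
The radius of convergence is the smallest modulus among the singular points: 11/3.


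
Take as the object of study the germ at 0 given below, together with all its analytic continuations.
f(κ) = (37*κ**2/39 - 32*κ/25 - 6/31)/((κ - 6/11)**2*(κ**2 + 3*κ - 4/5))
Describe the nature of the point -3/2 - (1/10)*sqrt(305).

The denominator factor κ**2 + 3*κ - 4/5 vanishes at -3/2 - (1/10)*sqrt(305) and appears to the power 1; the numerator there equals 408319/60450 + (1341/3250)*sqrt(305), nonzero, and no other factor vanishes.
Hence a pole whose order is the multiplicity, 1.

The point is a pole of order 1.


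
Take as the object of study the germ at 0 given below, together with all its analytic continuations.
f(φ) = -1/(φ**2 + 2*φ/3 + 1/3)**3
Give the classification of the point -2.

The point is a regular point.

Denominator factors: φ**2 + 2*φ/3 + 1/3 = 3 at φ = -2 — none vanishes.
So the germ continues analytically to -2.


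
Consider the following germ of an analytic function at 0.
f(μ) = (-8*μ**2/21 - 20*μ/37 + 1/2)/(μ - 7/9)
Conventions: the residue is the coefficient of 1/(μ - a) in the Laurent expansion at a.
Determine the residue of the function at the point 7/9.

At the order-1 pole 7/9 set g(μ) = (μ - (7/9))*f(μ) = -8*μ**2/21 - 20*μ/37 + 1/2.
Simple pole: residue = g(a) at a = 7/9, which is -2713/17982.

The residue is -2713/17982.


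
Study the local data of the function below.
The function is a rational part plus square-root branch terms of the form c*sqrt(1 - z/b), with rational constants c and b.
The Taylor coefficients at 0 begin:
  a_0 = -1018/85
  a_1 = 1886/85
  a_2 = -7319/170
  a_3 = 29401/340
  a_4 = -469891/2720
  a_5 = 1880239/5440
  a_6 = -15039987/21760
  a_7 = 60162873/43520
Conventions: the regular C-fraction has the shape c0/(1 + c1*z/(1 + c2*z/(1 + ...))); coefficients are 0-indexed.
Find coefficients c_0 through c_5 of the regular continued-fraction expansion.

The regular C-fraction coefficients are [-1018/85, 943/509, 168375/1919948, 38328209/25404420, -3565908293/2028608940, -811156665/18671937164].

Taylor coefficients (read off): a_0 = -1018/85, a_1 = 1886/85, a_2 = -7319/170, a_3 = 29401/340, a_4 = -469891/2720, a_5 = 1880239/5440.
c0 = a_0 = -1018/85. Peel one level at a time: if S = 1 + c*z/S' with S'(0) = 1, then c is the z-coefficient of S and S' = c*z/(S - 1).
S_1 = c0/f = 1 + (943/509)*z + (-168375/1036324)*z^2 + ...; c1 = 943/509.
S_2 = c1*z/(S_1 - 1) = 1 + (168375/1919948)*z + (-1882525/14227984)*z^2 + ...; c2 = 168375/1919948.
S_3 = c2*z/(S_2 - 1) = 1 + (38328209/25404420)*z + (1924758559/725763600)*z^2 + ...; c3 = 38328209/25404420.
S_4 = c3*z/(S_3 - 1) = 1 + (-3565908293/2028608940)*z + (-6928012597/90723849616)*z^2 + ...; c4 = -3565908293/2028608940.
S_5 = c4*z/(S_4 - 1) = 1 + (-811156665/18671937164)*z + ...; c5 = -811156665/18671937164.


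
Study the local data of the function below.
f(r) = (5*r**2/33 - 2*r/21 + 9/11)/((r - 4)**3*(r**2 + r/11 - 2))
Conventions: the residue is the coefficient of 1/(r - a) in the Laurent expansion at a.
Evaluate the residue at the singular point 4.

At the order-3 pole 4 set g(r) = (r - (4))^3*f(r) = (5*r**2/33 - 2*r/21 + 9/11)/(r**2 + r/11 - 2).
Order-3 pole: residue = g''(a)/2; g''(4) = 1332707/41415276, so the residue is 1332707/82830552.

The residue is 1332707/82830552.


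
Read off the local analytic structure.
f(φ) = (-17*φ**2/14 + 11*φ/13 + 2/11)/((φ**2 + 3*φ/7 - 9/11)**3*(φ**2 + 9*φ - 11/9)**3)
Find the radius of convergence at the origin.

The radius of convergence is -9/2 + (1/6)*sqrt(773).

Denominator factor (φ**2 + 3*φ/7 - 9/11)^3: discriminant 1863/539, real irrational roots -3/14 + (9/154)*sqrt(253) and -3/14 - (9/154)*sqrt(253); poles of order 3, moduli -3/14 + (9/154)*sqrt(253) and 3/14 + (9/154)*sqrt(253).
Denominator factor (φ**2 + 9*φ - 11/9)^3: discriminant 773/9, real irrational roots -9/2 + (1/6)*sqrt(773) and -9/2 - (1/6)*sqrt(773); poles of order 3, moduli -9/2 + (1/6)*sqrt(773) and 9/2 + (1/6)*sqrt(773).
The radius of convergence is the smallest modulus among the singular points: -9/2 + (1/6)*sqrt(773).


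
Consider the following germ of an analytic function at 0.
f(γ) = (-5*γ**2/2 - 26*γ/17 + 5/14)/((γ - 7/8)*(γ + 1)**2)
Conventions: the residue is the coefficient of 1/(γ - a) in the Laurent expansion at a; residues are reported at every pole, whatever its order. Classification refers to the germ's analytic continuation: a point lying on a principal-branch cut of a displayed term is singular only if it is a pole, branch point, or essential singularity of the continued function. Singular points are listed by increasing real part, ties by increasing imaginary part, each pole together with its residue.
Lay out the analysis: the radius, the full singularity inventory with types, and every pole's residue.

Denominator factor (γ + 1)^2: pole of order 2 at -1, modulus 1.
Denominator factor (γ - 7/8): pole of order 1 at 7/8, modulus 7/8.
The radius of convergence is the smallest modulus among the singular points: 7/8.
At the order-2 pole -1 set g(γ) = (γ - (-1))^2*f(γ) = (-5*γ**2/2 - 26*γ/17 + 5/14)/(γ - 7/8).
Order-2 pole: residue = g'(a); g'(-1) = -44888/26775, so the residue is -44888/26775.
At the order-1 pole 7/8 set g(γ) = (γ - (7/8))*f(γ) = (-5*γ**2/2 - 26*γ/17 + 5/14)/(γ + 1)**2.
Simple pole: residue = g(a) at a = 7/8, which is -44099/53550.
List the singular points by increasing real part (a conjugate pair: the negative imaginary part first).

Radius of convergence at 0: 7/8.
At -1: a pole of order 2; residue -44888/26775.
At 7/8: a pole of order 1; residue -44099/53550.


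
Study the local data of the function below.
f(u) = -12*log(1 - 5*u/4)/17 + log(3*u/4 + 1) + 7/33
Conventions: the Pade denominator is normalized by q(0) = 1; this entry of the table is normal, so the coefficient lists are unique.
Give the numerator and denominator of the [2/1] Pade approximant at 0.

Taylor coefficients needed (expand at 0): a_0 = 7/33, a_1 = 111/68, a_2 = 147/544, a_3 = 653/1088.
Write the denominator as Q(u) = 1 + q1*u. Requiring Q*f - P = O(u^4) with deg P <= 2 kills the coefficients of u^3..u^3 in Q*f:
  u^3: a_3 + q1*a_2 = 0, i.e. 653/1088 + (147/544)*q1 = 0.
Solving this linear system: q1 = -653/294.
The numerator is Q*f truncated at degree 2: P0 = a_0 = 7/33; P1 = a_1 + q1*a_0 = 54721/47124; P2 = a_2 + q1*a_1 = -89441/26656.

The Pade approximant has numerator coefficients [7/33, 54721/47124, -89441/26656]; denominator coefficients [1, -653/294].


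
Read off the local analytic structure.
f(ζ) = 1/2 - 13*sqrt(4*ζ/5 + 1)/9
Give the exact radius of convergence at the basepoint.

Branch term (-13/9)*sqrt(1 - ζ/(-5/4)): its argument vanishes at ζ = -5/4, a square-root branch point, modulus 5/4.
The radius of convergence is the smallest modulus among the singular points: 5/4.

The radius of convergence is 5/4.


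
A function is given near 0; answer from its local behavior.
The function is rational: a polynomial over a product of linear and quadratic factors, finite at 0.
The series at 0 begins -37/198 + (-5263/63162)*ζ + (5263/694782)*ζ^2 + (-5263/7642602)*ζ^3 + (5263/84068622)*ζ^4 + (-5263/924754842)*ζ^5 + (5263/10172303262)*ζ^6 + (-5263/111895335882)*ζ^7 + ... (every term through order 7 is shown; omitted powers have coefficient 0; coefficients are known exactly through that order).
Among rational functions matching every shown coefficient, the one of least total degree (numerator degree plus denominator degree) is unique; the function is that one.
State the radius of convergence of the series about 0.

No rational of total degree below 2 reproduces all 8 coefficients; solving the [1/1] Pade equations on them gives f(ζ) = (-32*ζ/29 - 37/18)/(ζ + 11), whose expansion matches every shown term.
Denominator factor (ζ + 11): pole of order 1 at -11, modulus 11.
The radius of convergence is the smallest modulus among the singular points: 11.

The radius of convergence is 11.


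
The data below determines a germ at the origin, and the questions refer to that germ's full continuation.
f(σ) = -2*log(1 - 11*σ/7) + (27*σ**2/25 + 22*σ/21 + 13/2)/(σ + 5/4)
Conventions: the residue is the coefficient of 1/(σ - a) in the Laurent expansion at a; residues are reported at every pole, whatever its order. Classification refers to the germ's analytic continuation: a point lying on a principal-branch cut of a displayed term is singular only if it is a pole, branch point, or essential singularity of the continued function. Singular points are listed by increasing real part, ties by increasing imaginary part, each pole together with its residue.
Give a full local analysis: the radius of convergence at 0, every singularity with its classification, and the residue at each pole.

Denominator factor (σ + 5/4): pole of order 1 at -5/4, modulus 5/4.
Branch term (-2)*log(1 - σ/(7/11)): its argument vanishes at σ = 7/11, a logarithmic branch point, modulus 7/11.
The radius of convergence is the smallest modulus among the singular points: 7/11.
The branch term is analytic at -5/4 and contributes nothing to the residue; only the rational part matters.
At the order-1 pole -5/4 set g(σ) = (σ - (-5/4))*(rational part) = 27*σ**2/25 + 22*σ/21 + 13/2.
Simple pole: residue = g(a) at a = -5/4, which is 2311/336.
List the singular points by increasing real part (a conjugate pair: the negative imaginary part first).

Radius of convergence at 0: 7/11.
At -5/4: a pole of order 1; residue 2311/336.
At 7/11: a logarithmic branch point.


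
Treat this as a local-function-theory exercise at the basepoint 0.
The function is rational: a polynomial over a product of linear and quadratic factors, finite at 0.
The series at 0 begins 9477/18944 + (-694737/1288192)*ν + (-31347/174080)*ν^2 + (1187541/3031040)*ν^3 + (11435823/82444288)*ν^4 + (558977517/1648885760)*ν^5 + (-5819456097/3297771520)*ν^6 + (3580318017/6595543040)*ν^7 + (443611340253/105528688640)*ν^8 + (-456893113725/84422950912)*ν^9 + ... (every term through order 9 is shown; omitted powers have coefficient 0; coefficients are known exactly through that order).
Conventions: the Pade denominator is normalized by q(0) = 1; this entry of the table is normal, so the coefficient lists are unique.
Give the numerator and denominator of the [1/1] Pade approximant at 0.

The Pade approximant has numerator coefficients [9477/18944, -4335719481/6138234880]; denominator coefficients [1, -1591/4765].

Taylor coefficients needed (read off): a_0 = 9477/18944, a_1 = -694737/1288192, a_2 = -31347/174080.
Write the denominator as Q(ν) = 1 + q1*ν. Requiring Q*f - P = O(ν^3) with deg P <= 1 kills the coefficients of ν^2..ν^2 in Q*f:
  ν^2: a_2 + q1*a_1 = 0, i.e. -31347/174080 + (-694737/1288192)*q1 = 0.
Solving this linear system: q1 = -1591/4765.
The numerator is Q*f truncated at degree 1: P0 = a_0 = 9477/18944; P1 = a_1 + q1*a_0 = -4335719481/6138234880.


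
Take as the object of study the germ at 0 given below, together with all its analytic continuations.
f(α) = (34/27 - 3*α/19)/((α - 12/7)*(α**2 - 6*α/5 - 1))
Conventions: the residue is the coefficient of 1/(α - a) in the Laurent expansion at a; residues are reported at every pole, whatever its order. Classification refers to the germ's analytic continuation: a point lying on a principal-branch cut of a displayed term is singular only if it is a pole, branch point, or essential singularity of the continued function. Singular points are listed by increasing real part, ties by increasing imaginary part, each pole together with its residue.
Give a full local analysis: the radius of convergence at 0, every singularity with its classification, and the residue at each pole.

Radius of convergence at 0: -3/5 + (1/5)*sqrt(34).
At 3/5 - (1/5)*sqrt(34): a pole of order 1; residue 62125/14877 - (226835/337212)*sqrt(34).
At 12/7: a pole of order 1; residue -124250/14877.
At 3/5 + (1/5)*sqrt(34): a pole of order 1; residue 62125/14877 + (226835/337212)*sqrt(34).


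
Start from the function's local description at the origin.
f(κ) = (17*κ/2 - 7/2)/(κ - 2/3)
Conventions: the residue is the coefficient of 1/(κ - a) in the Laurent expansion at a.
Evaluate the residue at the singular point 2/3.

At the order-1 pole 2/3 set g(κ) = (κ - (2/3))*f(κ) = 17*κ/2 - 7/2.
Simple pole: residue = g(a) at a = 2/3, which is 13/6.

The residue is 13/6.


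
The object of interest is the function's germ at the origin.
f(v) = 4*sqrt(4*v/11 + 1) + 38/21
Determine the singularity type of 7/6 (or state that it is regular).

The point is a regular point.

There is no denominator, hence no pole anywhere.
Branch term sqrt(1 - v/(-11/4)): argument at 7/6 is 47/33, nonzero, so 7/6 is not its branch point (a point on a principal cut is still regular for the continued germ).
So the germ continues analytically to 7/6.


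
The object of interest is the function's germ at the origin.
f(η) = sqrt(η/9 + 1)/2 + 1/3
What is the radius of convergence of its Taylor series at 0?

The radius of convergence is 9.

Branch term (1/2)*sqrt(1 - η/(-9)): its argument vanishes at η = -9, a square-root branch point, modulus 9.
The radius of convergence is the smallest modulus among the singular points: 9.


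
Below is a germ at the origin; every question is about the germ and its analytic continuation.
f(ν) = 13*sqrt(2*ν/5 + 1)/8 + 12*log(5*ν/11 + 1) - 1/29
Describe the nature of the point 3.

There is no denominator, hence no pole anywhere.
Branch term log(1 - ν/(-11/5)): argument at 3 is 26/11, nonzero, so 3 is not its branch point (a point on a principal cut is still regular for the continued germ).
Branch term sqrt(1 - ν/(-5/2)): argument at 3 is 11/5, nonzero, so 3 is not its branch point (a point on a principal cut is still regular for the continued germ).
So the germ continues analytically to 3.

The point is a regular point.


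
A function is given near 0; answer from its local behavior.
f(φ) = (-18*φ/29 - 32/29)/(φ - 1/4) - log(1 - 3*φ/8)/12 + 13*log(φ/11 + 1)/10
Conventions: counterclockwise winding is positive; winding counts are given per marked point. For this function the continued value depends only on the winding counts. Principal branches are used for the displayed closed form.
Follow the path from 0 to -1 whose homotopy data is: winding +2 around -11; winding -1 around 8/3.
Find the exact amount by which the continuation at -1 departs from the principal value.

Continued minus principal equals (161/30)*pi*i.

The rational part is single-valued and drops out of the difference; each branch term changes only by its own monodromy.
(13/10)*log(1 - φ/(-11)): each positive loop around -11 adds 2*pi*i to the log, so winding +2 contributes (13/10)*(2)*2*pi*i = (26/5)*pi*i.
(-1/12)*log(1 - φ/(8/3)): each positive loop around 8/3 adds 2*pi*i to the log, so winding -1 contributes (-1/12)*(-1)*2*pi*i = (1/6)*pi*i.
Summing the contributions at φ = -1 gives (161/30)*pi*i.


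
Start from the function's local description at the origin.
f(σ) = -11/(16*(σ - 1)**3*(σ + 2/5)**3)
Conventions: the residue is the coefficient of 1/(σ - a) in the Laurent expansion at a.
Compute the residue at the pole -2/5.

At the order-3 pole -2/5 set g(σ) = (σ - (-2/5))^3*f(σ) = -11/(16*(σ - 1)**3).
Order-3 pole: residue = g''(a)/2; g''(-2/5) = 103125/67228, so the residue is 103125/134456.

The residue is 103125/134456.


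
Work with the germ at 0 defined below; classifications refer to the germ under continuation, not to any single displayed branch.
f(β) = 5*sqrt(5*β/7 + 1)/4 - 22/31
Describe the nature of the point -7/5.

The point is an algebraic (square-root) branch point.

The term (5/4)*sqrt(1 - β/(-7/5)) has argument 1 - -7/5/(-7/5) = 0 at -7/5: a square-root (algebraic, two-sheeted) branch point; the remaining terms are analytic or single-valued there.


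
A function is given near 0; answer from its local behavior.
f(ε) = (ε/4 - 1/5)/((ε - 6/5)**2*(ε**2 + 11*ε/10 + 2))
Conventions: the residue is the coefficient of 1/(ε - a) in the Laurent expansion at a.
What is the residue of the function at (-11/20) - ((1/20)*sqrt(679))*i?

The factor ε**2 + 11*ε/10 + 2 splits as (ε - a)(ε - a') with a = (-11/20) - ((1/20)*sqrt(679))*i, a' = (-11/20) + ((1/20)*sqrt(679))*i. At the order-1 pole a set g(ε) = (ε - a)*f(ε) = [(ε/4 - 1/5)/(ε - 6/5)**2] / (ε - a').
Simple pole: residue = g(a) at a = (-11/20) - ((1/20)*sqrt(679))*i, which is (-75/4046) - ((3475/2747234)*sqrt(679))*i.

The residue is (-75/4046) - ((3475/2747234)*sqrt(679))*i.


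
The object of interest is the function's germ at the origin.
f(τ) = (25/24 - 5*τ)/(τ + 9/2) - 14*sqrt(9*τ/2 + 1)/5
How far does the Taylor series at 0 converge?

Denominator factor (τ + 9/2): pole of order 1 at -9/2, modulus 9/2.
Branch term (-14/5)*sqrt(1 - τ/(-2/9)): its argument vanishes at τ = -2/9, a square-root branch point, modulus 2/9.
The radius of convergence is the smallest modulus among the singular points: 2/9.

The radius of convergence is 2/9.


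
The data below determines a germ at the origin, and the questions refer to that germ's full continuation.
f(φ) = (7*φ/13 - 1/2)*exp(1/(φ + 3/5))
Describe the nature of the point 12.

The point is a regular point.

There is no denominator, hence no pole anywhere.
The essential point of exp(1/(φ - (-3/5))) is -3/5, not 12.
So the germ continues analytically to 12.


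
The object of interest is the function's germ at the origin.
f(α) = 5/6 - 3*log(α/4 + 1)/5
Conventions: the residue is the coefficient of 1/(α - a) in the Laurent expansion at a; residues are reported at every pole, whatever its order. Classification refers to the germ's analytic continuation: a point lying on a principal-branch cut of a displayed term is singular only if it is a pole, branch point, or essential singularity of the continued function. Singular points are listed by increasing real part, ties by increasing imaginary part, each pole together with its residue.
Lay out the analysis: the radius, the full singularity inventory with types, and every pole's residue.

Radius of convergence at 0: 4.
At -4: a logarithmic branch point.

Branch term (-3/5)*log(1 - α/(-4)): its argument vanishes at α = -4, a logarithmic branch point, modulus 4.
The radius of convergence is the smallest modulus among the singular points: 4.


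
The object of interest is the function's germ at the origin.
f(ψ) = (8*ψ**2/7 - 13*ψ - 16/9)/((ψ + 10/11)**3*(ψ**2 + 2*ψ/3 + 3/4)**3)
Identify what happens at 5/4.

Denominator factors: ψ + 10/11 = 95/44 at ψ = 5/4; ψ**2 + 2*ψ/3 + 3/4 = 151/48 at ψ = 5/4 — none vanishes.
So the germ continues analytically to 5/4.

The point is a regular point.


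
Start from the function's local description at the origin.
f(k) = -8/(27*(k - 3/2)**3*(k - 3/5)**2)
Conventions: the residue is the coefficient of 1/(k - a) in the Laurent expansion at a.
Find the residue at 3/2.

At the order-3 pole 3/2 set g(k) = (k - (3/2))^3*f(k) = -8/(27*(k - 3/5)**2).
Order-3 pole: residue = g''(a)/2; g''(3/2) = -160000/59049, so the residue is -80000/59049.

The residue is -80000/59049.


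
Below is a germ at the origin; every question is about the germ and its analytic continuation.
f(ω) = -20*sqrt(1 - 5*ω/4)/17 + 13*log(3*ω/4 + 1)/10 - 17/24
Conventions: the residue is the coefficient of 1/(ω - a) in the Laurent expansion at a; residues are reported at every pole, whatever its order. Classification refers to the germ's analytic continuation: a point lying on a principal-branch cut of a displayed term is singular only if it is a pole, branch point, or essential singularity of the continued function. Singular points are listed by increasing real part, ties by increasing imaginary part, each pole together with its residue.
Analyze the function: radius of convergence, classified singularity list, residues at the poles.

Branch term (-20/17)*sqrt(1 - ω/(4/5)): its argument vanishes at ω = 4/5, a square-root branch point, modulus 4/5.
Branch term (13/10)*log(1 - ω/(-4/3)): its argument vanishes at ω = -4/3, a logarithmic branch point, modulus 4/3.
The radius of convergence is the smallest modulus among the singular points: 4/5.
List the singular points by increasing real part (a conjugate pair: the negative imaginary part first).

Radius of convergence at 0: 4/5.
At -4/3: a logarithmic branch point.
At 4/5: an algebraic (square-root) branch point.


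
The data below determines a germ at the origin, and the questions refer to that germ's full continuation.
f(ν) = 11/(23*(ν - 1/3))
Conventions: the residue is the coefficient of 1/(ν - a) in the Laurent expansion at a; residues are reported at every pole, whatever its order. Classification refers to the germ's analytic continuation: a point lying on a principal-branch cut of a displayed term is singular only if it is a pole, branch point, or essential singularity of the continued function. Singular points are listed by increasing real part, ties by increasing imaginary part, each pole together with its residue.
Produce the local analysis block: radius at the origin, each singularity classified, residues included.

Radius of convergence at 0: 1/3.
At 1/3: a pole of order 1; residue 11/23.

Denominator factor (ν - 1/3): pole of order 1 at 1/3, modulus 1/3.
The radius of convergence is the smallest modulus among the singular points: 1/3.
At the order-1 pole 1/3 set g(ν) = (ν - (1/3))*f(ν) = 11/23.
Simple pole: residue = g(a) at a = 1/3, which is 11/23.


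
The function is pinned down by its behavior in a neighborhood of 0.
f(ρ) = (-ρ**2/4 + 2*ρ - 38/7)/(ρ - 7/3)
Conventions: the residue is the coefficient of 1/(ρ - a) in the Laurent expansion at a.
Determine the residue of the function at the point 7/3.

At the order-1 pole 7/3 set g(ρ) = (ρ - (7/3))*f(ρ) = -ρ**2/4 + 2*ρ - 38/7.
Simple pole: residue = g(a) at a = 7/3, which is -535/252.

The residue is -535/252.


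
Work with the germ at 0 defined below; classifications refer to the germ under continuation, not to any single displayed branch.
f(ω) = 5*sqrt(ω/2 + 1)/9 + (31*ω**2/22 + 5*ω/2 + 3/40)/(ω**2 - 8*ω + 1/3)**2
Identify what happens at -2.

The point is an algebraic (square-root) branch point.

The term (5/9)*sqrt(1 - ω/(-2)) has argument 1 - -2/(-2) = 0 at -2: a square-root (algebraic, two-sheeted) branch point; the remaining terms are analytic or single-valued there.


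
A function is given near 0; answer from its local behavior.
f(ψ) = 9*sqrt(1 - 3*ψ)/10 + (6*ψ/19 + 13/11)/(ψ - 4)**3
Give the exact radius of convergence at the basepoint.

The radius of convergence is 1/3.

Denominator factor (ψ - 4)^3: pole of order 3 at 4, modulus 4.
Branch term (9/10)*sqrt(1 - ψ/(1/3)): its argument vanishes at ψ = 1/3, a square-root branch point, modulus 1/3.
The radius of convergence is the smallest modulus among the singular points: 1/3.


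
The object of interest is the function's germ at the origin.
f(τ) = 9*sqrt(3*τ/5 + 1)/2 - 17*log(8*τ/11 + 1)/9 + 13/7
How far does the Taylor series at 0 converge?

Branch term (9/2)*sqrt(1 - τ/(-5/3)): its argument vanishes at τ = -5/3, a square-root branch point, modulus 5/3.
Branch term (-17/9)*log(1 - τ/(-11/8)): its argument vanishes at τ = -11/8, a logarithmic branch point, modulus 11/8.
The radius of convergence is the smallest modulus among the singular points: 11/8.

The radius of convergence is 11/8.


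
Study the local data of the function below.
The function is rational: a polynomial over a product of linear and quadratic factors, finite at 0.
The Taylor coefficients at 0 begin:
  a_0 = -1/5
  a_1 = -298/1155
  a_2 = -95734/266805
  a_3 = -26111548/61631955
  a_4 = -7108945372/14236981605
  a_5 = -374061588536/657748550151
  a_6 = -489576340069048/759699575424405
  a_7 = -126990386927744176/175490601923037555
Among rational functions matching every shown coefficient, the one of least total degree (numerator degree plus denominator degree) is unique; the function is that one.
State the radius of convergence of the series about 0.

The radius of convergence is -4/7 + (1/42)*sqrt(3810).

No rational of total degree below 3 reproduces all 8 coefficients; solving the [0/3] Pade equations on them gives f(δ) = -11/(20*(δ - 3/2)*(δ**2 + 8*δ/7 - 11/6)), whose expansion matches every shown term.
Denominator factor (δ - 3/2): pole of order 1 at 3/2, modulus 3/2.
Denominator factor (δ**2 + 8*δ/7 - 11/6): discriminant 1270/147, real irrational roots -4/7 + (1/42)*sqrt(3810) and -4/7 - (1/42)*sqrt(3810); poles of order 1, moduli -4/7 + (1/42)*sqrt(3810) and 4/7 + (1/42)*sqrt(3810).
The radius of convergence is the smallest modulus among the singular points: -4/7 + (1/42)*sqrt(3810).


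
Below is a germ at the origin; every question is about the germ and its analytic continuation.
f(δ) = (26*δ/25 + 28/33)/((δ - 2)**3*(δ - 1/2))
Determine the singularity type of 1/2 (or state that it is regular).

The point is a pole of order 1.

The denominator factor δ - 1/2 vanishes at 1/2 and appears to the power 1; the numerator there equals 1129/825, nonzero, and no other factor vanishes.
Hence a pole whose order is the multiplicity, 1.


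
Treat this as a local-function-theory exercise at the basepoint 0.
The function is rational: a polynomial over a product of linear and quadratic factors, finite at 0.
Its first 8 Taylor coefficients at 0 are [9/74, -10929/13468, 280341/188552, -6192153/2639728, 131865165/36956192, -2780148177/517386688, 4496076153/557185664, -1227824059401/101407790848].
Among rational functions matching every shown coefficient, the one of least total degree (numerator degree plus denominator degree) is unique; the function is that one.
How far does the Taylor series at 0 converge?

No rational of total degree below 3 reproduces all 8 coefficients; solving the [1/2] Pade equations on them gives f(y) = (7/37 - 35*y/39)/((y + 2/3)*(y + 7/3)), whose expansion matches every shown term.
Denominator factor (y + 2/3): pole of order 1 at -2/3, modulus 2/3.
Denominator factor (y + 7/3): pole of order 1 at -7/3, modulus 7/3.
The radius of convergence is the smallest modulus among the singular points: 2/3.

The radius of convergence is 2/3.


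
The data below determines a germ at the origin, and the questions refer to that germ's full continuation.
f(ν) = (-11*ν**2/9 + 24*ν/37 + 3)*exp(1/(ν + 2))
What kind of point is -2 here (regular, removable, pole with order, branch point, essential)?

The point is an essential singularity.

The exponent 1/(ν - (-2)) has a pole at -2, so exp(1/(ν - (-2))) takes every nonzero value near it: an essential singularity (not a pole of any order).


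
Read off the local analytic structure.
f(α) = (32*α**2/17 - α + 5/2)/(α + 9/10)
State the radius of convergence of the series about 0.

The radius of convergence is 9/10.

Denominator factor (α + 9/10): pole of order 1 at -9/10, modulus 9/10.
The radius of convergence is the smallest modulus among the singular points: 9/10.


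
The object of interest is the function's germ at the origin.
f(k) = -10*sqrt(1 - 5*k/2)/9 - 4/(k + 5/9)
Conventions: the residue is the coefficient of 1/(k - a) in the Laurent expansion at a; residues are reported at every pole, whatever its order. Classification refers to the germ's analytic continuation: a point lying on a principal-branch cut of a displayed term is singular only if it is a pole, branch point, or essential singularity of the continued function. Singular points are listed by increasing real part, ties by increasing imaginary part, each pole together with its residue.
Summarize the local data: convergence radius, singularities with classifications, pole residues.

Radius of convergence at 0: 2/5.
At -5/9: a pole of order 1; residue -4.
At 2/5: an algebraic (square-root) branch point.

Denominator factor (k + 5/9): pole of order 1 at -5/9, modulus 5/9.
Branch term (-10/9)*sqrt(1 - k/(2/5)): its argument vanishes at k = 2/5, a square-root branch point, modulus 2/5.
The radius of convergence is the smallest modulus among the singular points: 2/5.
The branch term is analytic at -5/9 and contributes nothing to the residue; only the rational part matters.
At the order-1 pole -5/9 set g(k) = (k - (-5/9))*(rational part) = -4.
Simple pole: residue = g(a) at a = -5/9, which is -4.
List the singular points by increasing real part (a conjugate pair: the negative imaginary part first).


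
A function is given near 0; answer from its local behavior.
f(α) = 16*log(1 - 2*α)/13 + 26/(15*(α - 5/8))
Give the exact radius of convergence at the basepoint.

Denominator factor (α - 5/8): pole of order 1 at 5/8, modulus 5/8.
Branch term (16/13)*log(1 - α/(1/2)): its argument vanishes at α = 1/2, a logarithmic branch point, modulus 1/2.
The radius of convergence is the smallest modulus among the singular points: 1/2.

The radius of convergence is 1/2.


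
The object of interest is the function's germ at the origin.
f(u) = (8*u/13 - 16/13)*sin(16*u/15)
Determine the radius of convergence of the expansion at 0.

The radius of convergence is infinite.

The factor sin(16*u/15) is entire and contributes no finite singular point.
The polynomial part has no poles.
No finite singular points: the Taylor series at 0 converges everywhere.
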